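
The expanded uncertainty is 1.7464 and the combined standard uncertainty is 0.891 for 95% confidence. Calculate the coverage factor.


k = U / uc
k = 1.7464 / 0.891
k = 1.96

1.96


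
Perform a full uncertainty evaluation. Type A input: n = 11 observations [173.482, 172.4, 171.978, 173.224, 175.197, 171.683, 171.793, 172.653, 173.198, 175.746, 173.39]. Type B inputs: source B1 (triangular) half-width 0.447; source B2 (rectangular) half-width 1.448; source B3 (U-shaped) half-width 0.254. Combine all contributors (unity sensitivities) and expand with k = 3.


mean = (173.482 + 172.4 + 171.978 + 173.224 + 175.197 + 171.683 + 171.793 + 172.653 + 173.198 + 175.746 + 173.39) / 11 = 173.1585455
s = sqrt(sum((x - mean)^2)/(n-1)) = 1.3145667
u_A = s / sqrt(n) = 1.3145667 / sqrt(11) = 0.39635677
u_B1 = 0.447 / sqrt(6) = 0.18248699
u_B2 = 1.448 / sqrt(3) = 0.83600319
u_B3 = 0.254 / sqrt(2) = 0.17960512
uc = sqrt(0.39635677^2 + 0.18248699^2 + 0.83600319^2 + 0.17960512^2) = 0.95997892
U = k * uc = 3 * 0.95997892
U = 2.8799

2.8799


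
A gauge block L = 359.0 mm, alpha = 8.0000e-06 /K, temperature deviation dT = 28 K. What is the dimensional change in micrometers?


dL = L * alpha * dT
= 359.0 * 8.0000e-06 * 28
= 0.0804160 mm
dL_um = 0.0804160 * 1000 = 80.4160 um

80.4160


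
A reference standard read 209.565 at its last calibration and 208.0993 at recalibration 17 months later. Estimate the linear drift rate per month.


rate = (v2 - v1) / months
= (208.0993 - 209.565) / 17
= -1.4657 / 17
= -0.0862

-0.0862


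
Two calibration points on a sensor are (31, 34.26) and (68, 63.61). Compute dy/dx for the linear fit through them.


slope = (y2 - y1) / (x2 - x1)
= (63.61 - 34.26) / (68 - 31)
= 29.3500 / 37
= 0.7932

0.7932


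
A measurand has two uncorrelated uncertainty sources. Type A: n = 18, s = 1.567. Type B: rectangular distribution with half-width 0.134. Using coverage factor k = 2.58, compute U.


u_A = s / sqrt(n) = 1.567 / sqrt(18) = 0.36934544
u_B = half_width / sqrt(3) = 0.134 / sqrt(3) = 0.077364936
uc = sqrt(u_A^2 + u_B^2) = sqrt(0.36934544^2 + 0.077364936^2) = 0.37736108
U = k * uc = 2.58 * 0.37736108
U = 0.9736

0.9736


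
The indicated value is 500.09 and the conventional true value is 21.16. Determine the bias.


Systematic error = measured - true
= 500.09 - 21.16
= 478.9300

478.9300


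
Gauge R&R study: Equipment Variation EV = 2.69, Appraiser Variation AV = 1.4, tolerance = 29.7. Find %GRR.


GRR = sqrt(EV^2 + AV^2) = sqrt(2.69^2 + 1.4^2) = 3.0325072
%GRR = GRR / tol * 100 = 3.0325072 / 29.7 * 100
%GRR = 10.2105

10.2105


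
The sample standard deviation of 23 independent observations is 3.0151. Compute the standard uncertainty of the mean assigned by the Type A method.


u_A = s / sqrt(n)
u_A = 3.0151 / sqrt(23)
u_A = 3.0151 / 4.7958315
u_A = 0.6287

0.6287


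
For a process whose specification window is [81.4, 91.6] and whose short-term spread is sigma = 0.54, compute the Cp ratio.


Cp = (USL - LSL) / (6 * sigma)
= (91.6 - 81.4) / (6 * 0.54)
= 10.2000 / 3.2400
= 3.1481

3.1481


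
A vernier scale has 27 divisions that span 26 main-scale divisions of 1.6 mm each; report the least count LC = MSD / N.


LC = MSD / n_div
= 1.6 / 27
= 0.0593

0.0593


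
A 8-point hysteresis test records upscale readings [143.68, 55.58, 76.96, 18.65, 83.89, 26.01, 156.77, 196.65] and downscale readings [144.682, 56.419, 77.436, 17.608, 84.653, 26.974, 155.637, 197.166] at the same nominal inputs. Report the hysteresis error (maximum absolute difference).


|143.68 - 144.682| = 1.0020
|55.58 - 56.419| = 0.8390
|76.96 - 77.436| = 0.4760
|18.65 - 17.608| = 1.0420
|83.89 - 84.653| = 0.7630
|26.01 - 26.974| = 0.9640
|156.77 - 155.637| = 1.1330
|196.65 - 197.166| = 0.5160
hysteresis = max(diffs) = 1.1330

1.1330


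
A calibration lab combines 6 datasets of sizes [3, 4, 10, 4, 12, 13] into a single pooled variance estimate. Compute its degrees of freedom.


nu = sum_i (n_i - 1)
nu = ((3 - 1) + (4 - 1) + (10 - 1) + (4 - 1) + (12 - 1) + (13 - 1))
nu = 2 + 3 + 9 + 3 + 11 + 12
nu = 40

40


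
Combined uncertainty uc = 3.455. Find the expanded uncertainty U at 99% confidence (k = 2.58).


U = k * uc
U = 2.58 * 3.455
U = 8.9139

8.9139


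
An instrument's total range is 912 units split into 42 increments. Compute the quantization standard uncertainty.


resolution = range / divisions
resolution = 912 / 42 = 21.714286
u_res = resolution / (2*sqrt(3))
u_res = 21.714286 / 3.4641016
u_res = 6.2684

6.2684


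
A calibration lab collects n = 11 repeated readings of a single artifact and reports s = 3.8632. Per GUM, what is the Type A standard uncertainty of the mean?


u_A = s / sqrt(n)
u_A = 3.8632 / sqrt(11)
u_A = 3.8632 / 3.3166248
u_A = 1.1648

1.1648


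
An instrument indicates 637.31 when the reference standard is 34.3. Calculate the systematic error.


Systematic error = measured - true
= 637.31 - 34.3
= 603.0100

603.0100


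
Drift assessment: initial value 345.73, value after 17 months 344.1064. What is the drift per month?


rate = (v2 - v1) / months
= (344.1064 - 345.73) / 17
= -1.6236 / 17
= -0.0955

-0.0955


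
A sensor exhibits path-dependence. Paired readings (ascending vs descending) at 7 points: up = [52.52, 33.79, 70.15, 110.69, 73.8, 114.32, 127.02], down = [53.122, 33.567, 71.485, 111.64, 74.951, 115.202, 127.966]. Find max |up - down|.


|52.52 - 53.122| = 0.6020
|33.79 - 33.567| = 0.2230
|70.15 - 71.485| = 1.3350
|110.69 - 111.64| = 0.9500
|73.8 - 74.951| = 1.1510
|114.32 - 115.202| = 0.8820
|127.02 - 127.966| = 0.9460
hysteresis = max(diffs) = 1.3350

1.3350


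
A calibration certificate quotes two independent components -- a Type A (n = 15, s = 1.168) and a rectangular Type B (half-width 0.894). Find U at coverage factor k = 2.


u_A = s / sqrt(n) = 1.168 / sqrt(15) = 0.3015763
u_B = half_width / sqrt(3) = 0.894 / sqrt(3) = 0.51615114
uc = sqrt(u_A^2 + u_B^2) = sqrt(0.3015763^2 + 0.51615114^2) = 0.59779617
U = k * uc = 2 * 0.59779617
U = 1.1956

1.1956


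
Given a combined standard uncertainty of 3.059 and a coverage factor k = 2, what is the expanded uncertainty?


U = k * uc
U = 2 * 3.059
U = 6.1180

6.1180


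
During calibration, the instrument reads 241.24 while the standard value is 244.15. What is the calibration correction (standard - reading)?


Correction = standard - reading
= 244.15 - 241.24
= 2.9100

2.9100


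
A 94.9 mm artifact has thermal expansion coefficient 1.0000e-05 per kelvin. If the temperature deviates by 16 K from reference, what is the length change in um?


dL = L * alpha * dT
= 94.9 * 1.0000e-05 * 16
= 0.0151840 mm
dL_um = 0.0151840 * 1000 = 15.1840 um

15.1840


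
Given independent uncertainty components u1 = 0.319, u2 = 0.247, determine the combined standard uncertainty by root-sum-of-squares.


uc = sqrt(0.319^2 + 0.247^2)
uc = sqrt(0.16277)
uc = 0.4034

0.4034


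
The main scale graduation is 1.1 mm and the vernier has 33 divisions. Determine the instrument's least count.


LC = MSD / n_div
= 1.1 / 33
= 0.0333

0.0333


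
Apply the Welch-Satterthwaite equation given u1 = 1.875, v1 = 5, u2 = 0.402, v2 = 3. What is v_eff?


uc = sqrt(u1^2 + u2^2) = sqrt(1.875^2 + 0.402^2) = 1.9176102
v_eff = uc^4 / (u1^4/v1 + u2^4/v2)
= 1.9176102^4 / (1.875^4/5 + 0.402^4/3)
= 13.522012 / 2.4806291
v_eff = 5.4510

5.4510


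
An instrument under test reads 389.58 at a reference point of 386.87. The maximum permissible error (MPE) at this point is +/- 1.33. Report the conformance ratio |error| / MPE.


e = indication - reference = 389.58 - 386.87 = 2.7100
|e| = 2.7100
ratio = |e| / MPE = 2.7100 / 1.33
ratio = 2.0376

2.0376


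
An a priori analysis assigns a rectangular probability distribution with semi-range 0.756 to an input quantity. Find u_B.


u_B = half_width / sqrt(3)
u_B = 0.756 / 1.7320508
u_B = 0.4365

0.4365


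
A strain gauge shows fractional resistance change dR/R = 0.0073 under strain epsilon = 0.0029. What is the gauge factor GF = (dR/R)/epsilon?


GF = (dR/R) / epsilon
= 0.0073 / 0.0029
= 2.5172

2.5172


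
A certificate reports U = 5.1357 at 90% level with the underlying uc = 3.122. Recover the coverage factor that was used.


k = U / uc
k = 5.1357 / 3.122
k = 1.645

1.645


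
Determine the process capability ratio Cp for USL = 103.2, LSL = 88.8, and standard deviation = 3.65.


Cp = (USL - LSL) / (6 * sigma)
= (103.2 - 88.8) / (6 * 3.65)
= 14.4000 / 21.9000
= 0.6575

0.6575


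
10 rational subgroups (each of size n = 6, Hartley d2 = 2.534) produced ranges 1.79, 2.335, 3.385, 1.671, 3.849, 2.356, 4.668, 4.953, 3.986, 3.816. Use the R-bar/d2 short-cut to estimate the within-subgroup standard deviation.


R_bar = (1.79 + 2.335 + 3.385 + 1.671 + 3.849 + 2.356 + 4.668 + 4.953 + 3.986 + 3.816) / 10
R_bar = 32.809 / 10 = 3.2809
sigma_hat = R_bar / d2 = 3.2809 / 2.534 = 1.2948

1.2948


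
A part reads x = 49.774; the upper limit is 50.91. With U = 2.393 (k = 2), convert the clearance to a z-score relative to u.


u = U / k = 2.393 / 2 = 1.1965
margin = |USL - x| = |50.91 - 49.774| = 1.136
z = margin / u = 1.136 / 1.1965
z = 0.9494

0.9494


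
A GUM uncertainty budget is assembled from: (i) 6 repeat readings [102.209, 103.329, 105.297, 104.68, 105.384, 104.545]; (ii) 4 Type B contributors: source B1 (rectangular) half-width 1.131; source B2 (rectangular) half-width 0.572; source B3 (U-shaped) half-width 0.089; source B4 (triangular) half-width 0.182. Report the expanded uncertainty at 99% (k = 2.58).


mean = (102.209 + 103.329 + 105.297 + 104.68 + 105.384 + 104.545) / 6 = 104.2406667
s = sqrt(sum((x - mean)^2)/(n-1)) = 1.2383448
u_A = s / sqrt(n) = 1.2383448 / sqrt(6) = 0.50555215
u_B1 = 1.131 / sqrt(3) = 0.65298315
u_B2 = 0.572 / sqrt(3) = 0.33024435
u_B3 = 0.089 / sqrt(2) = 0.062932504
u_B4 = 0.182 / sqrt(6) = 0.074301189
uc = sqrt(0.50555215^2 + 0.65298315^2 + 0.33024435^2 + 0.062932504^2 + 0.074301189^2) = 0.89471362
U = k * uc = 2.58 * 0.89471362
U = 2.3084

2.3084


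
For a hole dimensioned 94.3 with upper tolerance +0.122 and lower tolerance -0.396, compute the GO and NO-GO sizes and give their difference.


GO = nominal - lower_tol (smallest hole = maximum material condition)
GO = 94.3 - 0.396 = 93.904
NO-GO = nominal + upper_tol (largest hole = least material condition)
NO-GO = 94.3 + 0.122 = 94.422
spread = NO-GO - GO = 94.422 - 93.904 = 0.5180

0.5180


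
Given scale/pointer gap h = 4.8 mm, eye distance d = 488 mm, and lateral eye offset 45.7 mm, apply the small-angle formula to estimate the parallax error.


error = h * offset / d
= 4.8 * 45.7 / 488
= 0.4495

0.4495


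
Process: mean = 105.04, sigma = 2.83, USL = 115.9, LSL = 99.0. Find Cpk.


Cpu = (USL - mean) / (3*sigma) = (115.9 - 105.04) / (3*2.83) = 1.2792
Cpl = (mean - LSL) / (3*sigma) = (105.04 - 99.0) / (3*2.83) = 0.7114
Cpk = min(Cpu, Cpl) = 0.7114

0.7114


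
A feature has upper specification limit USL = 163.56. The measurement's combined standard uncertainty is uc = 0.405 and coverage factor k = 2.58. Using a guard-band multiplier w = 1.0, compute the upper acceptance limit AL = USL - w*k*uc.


U = k * uc = 2.58 * 0.405 = 1.0449
guard band g = w * U = 1.0 * 1.0449 = 1.0449
AL = USL - g = 163.56 - 1.0449
AL = 162.5151

162.5151


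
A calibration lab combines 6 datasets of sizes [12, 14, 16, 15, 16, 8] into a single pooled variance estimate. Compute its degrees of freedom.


nu = sum_i (n_i - 1)
nu = ((12 - 1) + (14 - 1) + (16 - 1) + (15 - 1) + (16 - 1) + (8 - 1))
nu = 11 + 13 + 15 + 14 + 15 + 7
nu = 75

75


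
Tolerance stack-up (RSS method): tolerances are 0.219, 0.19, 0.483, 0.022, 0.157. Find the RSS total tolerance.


RSS = sqrt(0.219^2 + 0.19^2 + 0.483^2 + 0.022^2 + 0.157^2)
= sqrt(0.342483)
= 0.5852

0.5852


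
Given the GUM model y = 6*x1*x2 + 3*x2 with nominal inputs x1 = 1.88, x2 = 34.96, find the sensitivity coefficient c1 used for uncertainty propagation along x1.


y = 6*x1*x2 + 3*x2
dy/dx1 = 6*x2
Evaluate at x2 = 34.96: c1 = 6 * 34.96
c1 = 209.7600

209.7600


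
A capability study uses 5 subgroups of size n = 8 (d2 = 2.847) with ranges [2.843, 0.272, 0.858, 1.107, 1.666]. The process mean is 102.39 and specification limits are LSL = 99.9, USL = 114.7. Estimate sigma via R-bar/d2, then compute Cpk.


R_bar = (2.843 + 0.272 + 0.858 + 1.107 + 1.666) / 5 = 1.3492
sigma = R_bar / d2 = 1.3492 / 2.847 = 0.47390235
Cp = (USL - LSL)/(6*sigma) = (114.7 - 99.9)/(6*0.47390235) = 5.2050
Cpu = (114.7 - 102.39)/(3*0.47390235) = 8.6586
Cpl = (102.39 - 99.9)/(3*0.47390235) = 1.7514
Cpk = min(Cpu, Cpl) = 1.7514

1.7514


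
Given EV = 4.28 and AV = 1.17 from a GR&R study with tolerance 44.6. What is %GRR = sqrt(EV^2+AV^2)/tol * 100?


GRR = sqrt(EV^2 + AV^2) = sqrt(4.28^2 + 1.17^2) = 4.4370373
%GRR = GRR / tol * 100 = 4.4370373 / 44.6 * 100
%GRR = 9.9485

9.9485


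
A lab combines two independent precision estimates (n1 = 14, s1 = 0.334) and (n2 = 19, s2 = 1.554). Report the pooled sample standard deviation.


s_p = sqrt(((n1-1)*s1^2 + (n2-1)*s2^2) / (n1+n2-2))
numerator = (14-1)*0.334^2 + (19-1)*1.554^2 = 1.450228 + 43.468488 = 44.918716
denominator = 14 + 19 - 2 = 31
s_p^2 = 44.918716 / 31 = 1.4489908
s_p = sqrt(1.4489908) = 1.2037

1.2037


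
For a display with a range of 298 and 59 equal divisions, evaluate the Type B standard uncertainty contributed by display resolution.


resolution = range / divisions
resolution = 298 / 59 = 5.0508475
u_res = resolution / (2*sqrt(3))
u_res = 5.0508475 / 3.4641016
u_res = 1.4581

1.4581


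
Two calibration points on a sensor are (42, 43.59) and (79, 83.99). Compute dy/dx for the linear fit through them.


slope = (y2 - y1) / (x2 - x1)
= (83.99 - 43.59) / (79 - 42)
= 40.4000 / 37
= 1.0919

1.0919


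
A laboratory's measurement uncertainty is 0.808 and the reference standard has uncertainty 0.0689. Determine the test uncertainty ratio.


TUR = u_lab / u_ref
= 0.808 / 0.0689
= 11.7271

11.7271


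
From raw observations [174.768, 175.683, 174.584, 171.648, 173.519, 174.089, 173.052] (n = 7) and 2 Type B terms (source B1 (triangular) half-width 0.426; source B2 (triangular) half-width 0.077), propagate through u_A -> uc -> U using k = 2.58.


mean = (174.768 + 175.683 + 174.584 + 171.648 + 173.519 + 174.089 + 173.052) / 7 = 173.9061429
s = sqrt(sum((x - mean)^2)/(n-1)) = 1.314762
u_A = s / sqrt(n) = 1.314762 / sqrt(7) = 0.49693333
u_B1 = 0.426 / sqrt(6) = 0.17391377
u_B2 = 0.077 / sqrt(6) = 0.031435118
uc = sqrt(0.49693333^2 + 0.17391377^2 + 0.031435118^2) = 0.52742478
U = k * uc = 2.58 * 0.52742478
U = 1.3608

1.3608


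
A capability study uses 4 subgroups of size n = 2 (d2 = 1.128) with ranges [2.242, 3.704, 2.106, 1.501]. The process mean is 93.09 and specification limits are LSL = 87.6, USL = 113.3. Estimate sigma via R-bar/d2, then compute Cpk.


R_bar = (2.242 + 3.704 + 2.106 + 1.501) / 4 = 2.38825
sigma = R_bar / d2 = 2.38825 / 1.128 = 2.1172429
Cp = (USL - LSL)/(6*sigma) = (113.3 - 87.6)/(6*2.1172429) = 2.0231
Cpu = (113.3 - 93.09)/(3*2.1172429) = 3.1818
Cpl = (93.09 - 87.6)/(3*2.1172429) = 0.8643
Cpk = min(Cpu, Cpl) = 0.8643

0.8643


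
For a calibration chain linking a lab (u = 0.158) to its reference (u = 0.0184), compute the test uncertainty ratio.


TUR = u_lab / u_ref
= 0.158 / 0.0184
= 8.5870

8.5870


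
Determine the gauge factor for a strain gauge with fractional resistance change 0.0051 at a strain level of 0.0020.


GF = (dR/R) / epsilon
= 0.0051 / 0.0020
= 2.5500

2.5500


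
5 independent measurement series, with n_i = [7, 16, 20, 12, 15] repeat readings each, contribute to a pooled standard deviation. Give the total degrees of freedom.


nu = sum_i (n_i - 1)
nu = ((7 - 1) + (16 - 1) + (20 - 1) + (12 - 1) + (15 - 1))
nu = 6 + 15 + 19 + 11 + 14
nu = 65

65


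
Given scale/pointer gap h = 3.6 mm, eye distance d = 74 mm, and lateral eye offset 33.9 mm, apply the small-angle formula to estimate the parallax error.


error = h * offset / d
= 3.6 * 33.9 / 74
= 1.6492

1.6492


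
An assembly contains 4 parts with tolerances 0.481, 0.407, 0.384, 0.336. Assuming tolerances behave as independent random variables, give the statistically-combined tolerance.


RSS = sqrt(0.481^2 + 0.407^2 + 0.384^2 + 0.336^2)
= sqrt(0.657362)
= 0.8108

0.8108


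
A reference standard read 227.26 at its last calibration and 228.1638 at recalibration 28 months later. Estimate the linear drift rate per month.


rate = (v2 - v1) / months
= (228.1638 - 227.26) / 28
= 0.9038 / 28
= 0.0323

0.0323


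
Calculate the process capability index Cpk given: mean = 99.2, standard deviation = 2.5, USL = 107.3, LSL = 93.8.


Cpu = (USL - mean) / (3*sigma) = (107.3 - 99.2) / (3*2.5) = 1.0800
Cpl = (mean - LSL) / (3*sigma) = (99.2 - 93.8) / (3*2.5) = 0.7200
Cpk = min(Cpu, Cpl) = 0.7200

0.7200


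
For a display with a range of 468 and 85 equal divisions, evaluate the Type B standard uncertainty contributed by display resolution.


resolution = range / divisions
resolution = 468 / 85 = 5.5058824
u_res = resolution / (2*sqrt(3))
u_res = 5.5058824 / 3.4641016
u_res = 1.5894

1.5894


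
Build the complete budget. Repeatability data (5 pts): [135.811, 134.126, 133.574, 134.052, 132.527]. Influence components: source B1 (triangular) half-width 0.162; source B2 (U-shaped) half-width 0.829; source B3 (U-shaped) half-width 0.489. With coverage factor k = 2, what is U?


mean = (135.811 + 134.126 + 133.574 + 134.052 + 132.527) / 5 = 134.018
s = sqrt(sum((x - mean)^2)/(n-1)) = 1.1882641
u_A = s / sqrt(n) = 1.1882641 / sqrt(5) = 0.53140786
u_B1 = 0.162 / sqrt(6) = 0.066136223
u_B2 = 0.829 / sqrt(2) = 0.58619152
u_B3 = 0.489 / sqrt(2) = 0.34577522
uc = sqrt(0.53140786^2 + 0.066136223^2 + 0.58619152^2 + 0.34577522^2) = 0.86599614
U = k * uc = 2 * 0.86599614
U = 1.7320

1.7320


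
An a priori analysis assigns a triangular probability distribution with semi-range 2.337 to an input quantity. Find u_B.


u_B = half_width / sqrt(6)
u_B = 2.337 / 2.4494897
u_B = 0.9541

0.9541


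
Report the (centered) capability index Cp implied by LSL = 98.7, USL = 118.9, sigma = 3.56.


Cp = (USL - LSL) / (6 * sigma)
= (118.9 - 98.7) / (6 * 3.56)
= 20.2000 / 21.3600
= 0.9457

0.9457


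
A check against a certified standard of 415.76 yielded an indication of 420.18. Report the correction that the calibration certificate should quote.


Correction = standard - reading
= 415.76 - 420.18
= -4.4200

-4.4200


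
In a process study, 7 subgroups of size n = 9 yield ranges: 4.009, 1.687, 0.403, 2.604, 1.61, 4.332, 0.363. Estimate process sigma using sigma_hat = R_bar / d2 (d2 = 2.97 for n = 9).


R_bar = (4.009 + 1.687 + 0.403 + 2.604 + 1.61 + 4.332 + 0.363) / 7
R_bar = 15.008 / 7 = 2.144
sigma_hat = R_bar / d2 = 2.144 / 2.97 = 0.7219

0.7219


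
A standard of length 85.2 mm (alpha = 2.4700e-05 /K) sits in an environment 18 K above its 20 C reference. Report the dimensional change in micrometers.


dL = L * alpha * dT
= 85.2 * 2.4700e-05 * 18
= 0.0378799 mm
dL_um = 0.0378799 * 1000 = 37.8799 um

37.8799


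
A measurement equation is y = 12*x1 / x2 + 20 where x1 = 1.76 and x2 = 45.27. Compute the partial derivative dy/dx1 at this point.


y = 12*x1 / x2 + 20
dy/dx1 = 12/x2
Evaluate at x2 = 45.27: c1 = 12 / 45.27
c1 = 0.2651

0.2651


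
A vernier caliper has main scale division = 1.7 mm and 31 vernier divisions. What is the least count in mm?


LC = MSD / n_div
= 1.7 / 31
= 0.0548

0.0548


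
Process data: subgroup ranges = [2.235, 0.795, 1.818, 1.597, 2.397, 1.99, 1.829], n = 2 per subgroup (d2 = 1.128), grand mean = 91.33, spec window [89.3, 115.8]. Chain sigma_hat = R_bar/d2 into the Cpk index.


R_bar = (2.235 + 0.795 + 1.818 + 1.597 + 2.397 + 1.99 + 1.829) / 7 = 1.8087143
sigma = R_bar / d2 = 1.8087143 / 1.128 = 1.6034701
Cp = (USL - LSL)/(6*sigma) = (115.8 - 89.3)/(6*1.6034701) = 2.7544
Cpu = (115.8 - 91.33)/(3*1.6034701) = 5.0869
Cpl = (91.33 - 89.3)/(3*1.6034701) = 0.4220
Cpk = min(Cpu, Cpl) = 0.4220

0.4220


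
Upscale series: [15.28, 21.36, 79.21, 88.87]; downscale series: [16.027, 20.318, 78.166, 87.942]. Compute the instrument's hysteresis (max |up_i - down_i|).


|15.28 - 16.027| = 0.7470
|21.36 - 20.318| = 1.0420
|79.21 - 78.166| = 1.0440
|88.87 - 87.942| = 0.9280
hysteresis = max(diffs) = 1.0440

1.0440


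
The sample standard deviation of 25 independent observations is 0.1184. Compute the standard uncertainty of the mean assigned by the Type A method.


u_A = s / sqrt(n)
u_A = 0.1184 / sqrt(25)
u_A = 0.1184 / 5
u_A = 0.0237

0.0237


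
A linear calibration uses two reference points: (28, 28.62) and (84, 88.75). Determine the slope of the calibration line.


slope = (y2 - y1) / (x2 - x1)
= (88.75 - 28.62) / (84 - 28)
= 60.1300 / 56
= 1.0737

1.0737


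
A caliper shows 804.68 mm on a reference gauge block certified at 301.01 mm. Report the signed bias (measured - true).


Systematic error = measured - true
= 804.68 - 301.01
= 503.6700

503.6700


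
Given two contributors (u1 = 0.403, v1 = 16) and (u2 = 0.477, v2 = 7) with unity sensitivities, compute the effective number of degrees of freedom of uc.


uc = sqrt(u1^2 + u2^2) = sqrt(0.403^2 + 0.477^2) = 0.62445016
v_eff = uc^4 / (u1^4/v1 + u2^4/v2)
= 0.62445016^4 / (0.403^4/16 + 0.477^4/7)
= 0.15205165 / 0.0090441778
v_eff = 16.8121

16.8121


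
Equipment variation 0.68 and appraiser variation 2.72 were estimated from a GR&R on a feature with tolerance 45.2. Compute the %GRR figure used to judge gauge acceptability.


GRR = sqrt(EV^2 + AV^2) = sqrt(0.68^2 + 2.72^2) = 2.8037118
%GRR = GRR / tol * 100 = 2.8037118 / 45.2 * 100
%GRR = 6.2029

6.2029


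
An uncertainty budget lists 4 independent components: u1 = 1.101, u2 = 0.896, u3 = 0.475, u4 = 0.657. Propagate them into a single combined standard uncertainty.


uc = sqrt(1.101^2 + 0.896^2 + 0.475^2 + 0.657^2)
uc = sqrt(2.672291)
uc = 1.6347

1.6347


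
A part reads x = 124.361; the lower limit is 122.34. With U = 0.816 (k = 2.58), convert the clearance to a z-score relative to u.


u = U / k = 0.816 / 2.58 = 0.31627907
margin = |LSL - x| = |122.34 - 124.361| = 2.021
z = margin / u = 2.021 / 0.31627907
z = 6.3899

6.3899


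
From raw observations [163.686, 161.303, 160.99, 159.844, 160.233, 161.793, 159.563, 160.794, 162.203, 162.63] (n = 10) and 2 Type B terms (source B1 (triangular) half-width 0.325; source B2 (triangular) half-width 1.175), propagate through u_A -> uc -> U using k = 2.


mean = (163.686 + 161.303 + 160.99 + 159.844 + 160.233 + 161.793 + 159.563 + 160.794 + 162.203 + 162.63) / 10 = 161.3039
s = sqrt(sum((x - mean)^2)/(n-1)) = 1.2973452
u_A = s / sqrt(n) = 1.2973452 / sqrt(10) = 0.41025657
u_B1 = 0.325 / sqrt(6) = 0.13268069
u_B2 = 1.175 / sqrt(6) = 0.47969174
uc = sqrt(0.41025657^2 + 0.13268069^2 + 0.47969174^2) = 0.64499518
U = k * uc = 2 * 0.64499518
U = 1.2900

1.2900


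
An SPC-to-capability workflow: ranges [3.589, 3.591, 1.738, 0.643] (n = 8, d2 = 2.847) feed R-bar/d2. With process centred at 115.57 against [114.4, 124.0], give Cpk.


R_bar = (3.589 + 3.591 + 1.738 + 0.643) / 4 = 2.39025
sigma = R_bar / d2 = 2.39025 / 2.847 = 0.83956797
Cp = (USL - LSL)/(6*sigma) = (124.0 - 114.4)/(6*0.83956797) = 1.9057
Cpu = (124.0 - 115.57)/(3*0.83956797) = 3.3470
Cpl = (115.57 - 114.4)/(3*0.83956797) = 0.4645
Cpk = min(Cpu, Cpl) = 0.4645

0.4645


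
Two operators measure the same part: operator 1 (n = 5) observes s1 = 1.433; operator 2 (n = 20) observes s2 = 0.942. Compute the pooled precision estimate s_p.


s_p = sqrt(((n1-1)*s1^2 + (n2-1)*s2^2) / (n1+n2-2))
numerator = (5-1)*1.433^2 + (20-1)*0.942^2 = 8.213956 + 16.859916 = 25.073872
denominator = 5 + 20 - 2 = 23
s_p^2 = 25.073872 / 23 = 1.0901683
s_p = sqrt(1.0901683) = 1.0441

1.0441


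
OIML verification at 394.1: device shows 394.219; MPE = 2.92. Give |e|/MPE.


e = indication - reference = 394.219 - 394.1 = 0.1190
|e| = 0.1190
ratio = |e| / MPE = 0.1190 / 2.92
ratio = 0.0408

0.0408


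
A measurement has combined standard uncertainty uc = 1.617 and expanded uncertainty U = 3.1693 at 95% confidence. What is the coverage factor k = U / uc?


k = U / uc
k = 3.1693 / 1.617
k = 1.96

1.96


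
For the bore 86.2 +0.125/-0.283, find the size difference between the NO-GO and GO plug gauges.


GO = nominal - lower_tol (smallest hole = maximum material condition)
GO = 86.2 - 0.283 = 85.917
NO-GO = nominal + upper_tol (largest hole = least material condition)
NO-GO = 86.2 + 0.125 = 86.325
spread = NO-GO - GO = 86.325 - 85.917 = 0.4080

0.4080


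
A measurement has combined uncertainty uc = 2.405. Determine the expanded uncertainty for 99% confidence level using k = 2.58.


U = k * uc
U = 2.58 * 2.405
U = 6.2049

6.2049


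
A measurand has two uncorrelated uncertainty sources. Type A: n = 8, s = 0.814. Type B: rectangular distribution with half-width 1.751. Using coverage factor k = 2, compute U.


u_A = s / sqrt(n) = 0.814 / sqrt(8) = 0.28779246
u_B = half_width / sqrt(3) = 1.751 / sqrt(3) = 1.0109403
uc = sqrt(u_A^2 + u_B^2) = sqrt(0.28779246^2 + 1.0109403^2) = 1.0511065
U = k * uc = 2 * 1.0511065
U = 2.1022

2.1022


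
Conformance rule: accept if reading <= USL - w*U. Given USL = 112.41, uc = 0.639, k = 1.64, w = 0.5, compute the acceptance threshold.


U = k * uc = 1.64 * 0.639 = 1.04796
guard band g = w * U = 0.5 * 1.04796 = 0.52398
AL = USL - g = 112.41 - 0.52398
AL = 111.8860

111.8860


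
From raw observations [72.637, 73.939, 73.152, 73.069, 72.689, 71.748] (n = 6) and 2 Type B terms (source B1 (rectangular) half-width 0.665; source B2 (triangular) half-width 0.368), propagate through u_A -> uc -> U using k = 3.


mean = (72.637 + 73.939 + 73.152 + 73.069 + 72.689 + 71.748) / 6 = 72.87233333
s = sqrt(sum((x - mean)^2)/(n-1)) = 0.72218936
u_A = s / sqrt(n) = 0.72218936 / sqrt(6) = 0.29483257
u_B1 = 0.665 / sqrt(3) = 0.38393793
u_B2 = 0.368 / sqrt(6) = 0.15023537
uc = sqrt(0.29483257^2 + 0.38393793^2 + 0.15023537^2) = 0.50685821
U = k * uc = 3 * 0.50685821
U = 1.5206

1.5206


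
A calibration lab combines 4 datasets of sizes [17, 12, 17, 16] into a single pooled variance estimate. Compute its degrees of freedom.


nu = sum_i (n_i - 1)
nu = ((17 - 1) + (12 - 1) + (17 - 1) + (16 - 1))
nu = 16 + 11 + 16 + 15
nu = 58

58


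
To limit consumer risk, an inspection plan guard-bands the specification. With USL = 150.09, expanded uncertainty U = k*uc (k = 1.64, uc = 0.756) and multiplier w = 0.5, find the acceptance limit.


U = k * uc = 1.64 * 0.756 = 1.23984
guard band g = w * U = 0.5 * 1.23984 = 0.61992
AL = USL - g = 150.09 - 0.61992
AL = 149.4701

149.4701


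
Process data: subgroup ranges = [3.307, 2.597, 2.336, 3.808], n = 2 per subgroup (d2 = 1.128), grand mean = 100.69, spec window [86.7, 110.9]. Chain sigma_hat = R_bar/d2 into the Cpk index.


R_bar = (3.307 + 2.597 + 2.336 + 3.808) / 4 = 3.012
sigma = R_bar / d2 = 3.012 / 1.128 = 2.6702128
Cp = (USL - LSL)/(6*sigma) = (110.9 - 86.7)/(6*2.6702128) = 1.5105
Cpu = (110.9 - 100.69)/(3*2.6702128) = 1.2746
Cpl = (100.69 - 86.7)/(3*2.6702128) = 1.7464
Cpk = min(Cpu, Cpl) = 1.2746

1.2746


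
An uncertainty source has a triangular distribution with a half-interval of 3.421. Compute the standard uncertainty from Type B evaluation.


u_B = half_width / sqrt(6)
u_B = 3.421 / 2.4494897
u_B = 1.3966

1.3966


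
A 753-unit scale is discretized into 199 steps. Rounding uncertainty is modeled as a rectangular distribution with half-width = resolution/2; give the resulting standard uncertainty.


resolution = range / divisions
resolution = 753 / 199 = 3.7839196
u_res = resolution / (2*sqrt(3))
u_res = 3.7839196 / 3.4641016
u_res = 1.0923

1.0923


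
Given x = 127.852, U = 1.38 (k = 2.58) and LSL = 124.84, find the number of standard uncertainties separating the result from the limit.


u = U / k = 1.38 / 2.58 = 0.53488372
margin = |LSL - x| = |124.84 - 127.852| = 3.012
z = margin / u = 3.012 / 0.53488372
z = 5.6311

5.6311


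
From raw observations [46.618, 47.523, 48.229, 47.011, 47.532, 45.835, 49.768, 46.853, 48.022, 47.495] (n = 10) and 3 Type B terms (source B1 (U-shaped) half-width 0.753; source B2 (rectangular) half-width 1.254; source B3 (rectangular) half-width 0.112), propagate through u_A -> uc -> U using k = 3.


mean = (46.618 + 47.523 + 48.229 + 47.011 + 47.532 + 45.835 + 49.768 + 46.853 + 48.022 + 47.495) / 10 = 47.4886
s = sqrt(sum((x - mean)^2)/(n-1)) = 1.0622778
u_A = s / sqrt(n) = 1.0622778 / sqrt(10) = 0.33592174
u_B1 = 0.753 / sqrt(2) = 0.53245141
u_B2 = 1.254 / sqrt(3) = 0.72399724
u_B3 = 0.112 / sqrt(3) = 0.06466323
uc = sqrt(0.33592174^2 + 0.53245141^2 + 0.72399724^2 + 0.06466323^2) = 0.96161388
U = k * uc = 3 * 0.96161388
U = 2.8848

2.8848


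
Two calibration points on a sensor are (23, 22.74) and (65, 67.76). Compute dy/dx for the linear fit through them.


slope = (y2 - y1) / (x2 - x1)
= (67.76 - 22.74) / (65 - 23)
= 45.0200 / 42
= 1.0719

1.0719


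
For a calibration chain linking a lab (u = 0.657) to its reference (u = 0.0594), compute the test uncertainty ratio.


TUR = u_lab / u_ref
= 0.657 / 0.0594
= 11.0606

11.0606


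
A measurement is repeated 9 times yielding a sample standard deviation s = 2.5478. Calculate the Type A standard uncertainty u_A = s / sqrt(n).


u_A = s / sqrt(n)
u_A = 2.5478 / sqrt(9)
u_A = 2.5478 / 3
u_A = 0.8493

0.8493


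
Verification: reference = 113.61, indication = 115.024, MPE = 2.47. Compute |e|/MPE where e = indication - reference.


e = indication - reference = 115.024 - 113.61 = 1.4140
|e| = 1.4140
ratio = |e| / MPE = 1.4140 / 2.47
ratio = 0.5725

0.5725


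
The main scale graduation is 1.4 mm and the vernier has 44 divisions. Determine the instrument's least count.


LC = MSD / n_div
= 1.4 / 44
= 0.0318

0.0318


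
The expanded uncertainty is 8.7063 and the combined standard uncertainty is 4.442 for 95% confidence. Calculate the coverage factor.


k = U / uc
k = 8.7063 / 4.442
k = 1.96

1.96


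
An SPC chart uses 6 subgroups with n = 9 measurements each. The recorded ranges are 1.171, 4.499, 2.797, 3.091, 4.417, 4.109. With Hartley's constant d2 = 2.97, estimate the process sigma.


R_bar = (1.171 + 4.499 + 2.797 + 3.091 + 4.417 + 4.109) / 6
R_bar = 20.084 / 6 = 3.3473333
sigma_hat = R_bar / d2 = 3.3473333 / 2.97 = 1.1270

1.1270


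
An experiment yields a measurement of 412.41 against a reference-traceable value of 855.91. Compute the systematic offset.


Systematic error = measured - true
= 412.41 - 855.91
= -443.5000

-443.5000


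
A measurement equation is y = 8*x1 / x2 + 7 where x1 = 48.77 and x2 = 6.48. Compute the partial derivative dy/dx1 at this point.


y = 8*x1 / x2 + 7
dy/dx1 = 8/x2
Evaluate at x2 = 6.48: c1 = 8 / 6.48
c1 = 1.2346

1.2346


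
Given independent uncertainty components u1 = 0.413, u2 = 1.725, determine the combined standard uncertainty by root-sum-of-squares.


uc = sqrt(0.413^2 + 1.725^2)
uc = sqrt(3.146194)
uc = 1.7738

1.7738


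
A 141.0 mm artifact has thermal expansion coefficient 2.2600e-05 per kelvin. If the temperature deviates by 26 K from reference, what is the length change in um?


dL = L * alpha * dT
= 141.0 * 2.2600e-05 * 26
= 0.0828516 mm
dL_um = 0.0828516 * 1000 = 82.8516 um

82.8516


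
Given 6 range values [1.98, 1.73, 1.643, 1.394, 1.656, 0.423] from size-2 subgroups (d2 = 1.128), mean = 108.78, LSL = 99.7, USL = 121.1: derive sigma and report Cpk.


R_bar = (1.98 + 1.73 + 1.643 + 1.394 + 1.656 + 0.423) / 6 = 1.471
sigma = R_bar / d2 = 1.471 / 1.128 = 1.304078
Cp = (USL - LSL)/(6*sigma) = (121.1 - 99.7)/(6*1.304078) = 2.7350
Cpu = (121.1 - 108.78)/(3*1.304078) = 3.1491
Cpl = (108.78 - 99.7)/(3*1.304078) = 2.3209
Cpk = min(Cpu, Cpl) = 2.3209

2.3209


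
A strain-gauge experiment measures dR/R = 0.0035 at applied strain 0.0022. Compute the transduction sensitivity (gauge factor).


GF = (dR/R) / epsilon
= 0.0035 / 0.0022
= 1.5909

1.5909


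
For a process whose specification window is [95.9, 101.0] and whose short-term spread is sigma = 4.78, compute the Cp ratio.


Cp = (USL - LSL) / (6 * sigma)
= (101.0 - 95.9) / (6 * 4.78)
= 5.1000 / 28.6800
= 0.1778

0.1778


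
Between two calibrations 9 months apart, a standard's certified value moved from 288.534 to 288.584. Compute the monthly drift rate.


rate = (v2 - v1) / months
= (288.584 - 288.534) / 9
= 0.0500 / 9
= 0.0056

0.0056


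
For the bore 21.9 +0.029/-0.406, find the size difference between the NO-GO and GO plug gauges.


GO = nominal - lower_tol (smallest hole = maximum material condition)
GO = 21.9 - 0.406 = 21.494
NO-GO = nominal + upper_tol (largest hole = least material condition)
NO-GO = 21.9 + 0.029 = 21.929
spread = NO-GO - GO = 21.929 - 21.494 = 0.4350

0.4350


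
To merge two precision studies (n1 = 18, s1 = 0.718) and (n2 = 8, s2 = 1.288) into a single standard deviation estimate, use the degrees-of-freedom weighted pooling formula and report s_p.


s_p = sqrt(((n1-1)*s1^2 + (n2-1)*s2^2) / (n1+n2-2))
numerator = (18-1)*0.718^2 + (8-1)*1.288^2 = 8.763908 + 11.612608 = 20.376516
denominator = 18 + 8 - 2 = 24
s_p^2 = 20.376516 / 24 = 0.8490215
s_p = sqrt(0.8490215) = 0.9214

0.9214


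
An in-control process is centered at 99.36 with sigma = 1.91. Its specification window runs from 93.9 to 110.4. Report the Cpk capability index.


Cpu = (USL - mean) / (3*sigma) = (110.4 - 99.36) / (3*1.91) = 1.9267
Cpl = (mean - LSL) / (3*sigma) = (99.36 - 93.9) / (3*1.91) = 0.9529
Cpk = min(Cpu, Cpl) = 0.9529

0.9529


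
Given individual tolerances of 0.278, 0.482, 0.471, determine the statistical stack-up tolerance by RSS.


RSS = sqrt(0.278^2 + 0.482^2 + 0.471^2)
= sqrt(0.531449)
= 0.7290

0.7290


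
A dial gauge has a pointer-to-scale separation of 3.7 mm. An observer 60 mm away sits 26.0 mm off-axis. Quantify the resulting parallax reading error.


error = h * offset / d
= 3.7 * 26.0 / 60
= 1.6033

1.6033


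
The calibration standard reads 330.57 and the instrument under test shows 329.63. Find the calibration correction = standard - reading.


Correction = standard - reading
= 330.57 - 329.63
= 0.9400

0.9400


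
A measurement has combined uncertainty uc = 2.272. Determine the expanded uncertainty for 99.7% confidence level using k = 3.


U = k * uc
U = 3 * 2.272
U = 6.8160

6.8160


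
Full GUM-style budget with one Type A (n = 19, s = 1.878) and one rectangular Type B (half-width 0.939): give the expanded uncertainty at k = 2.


u_A = s / sqrt(n) = 1.878 / sqrt(19) = 0.43084275
u_B = half_width / sqrt(3) = 0.939 / sqrt(3) = 0.5421319
uc = sqrt(u_A^2 + u_B^2) = sqrt(0.43084275^2 + 0.5421319^2) = 0.69248283
U = k * uc = 2 * 0.69248283
U = 1.3850

1.3850


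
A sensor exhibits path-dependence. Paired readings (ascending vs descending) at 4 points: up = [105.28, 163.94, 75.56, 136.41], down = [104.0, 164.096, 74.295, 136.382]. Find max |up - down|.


|105.28 - 104.0| = 1.2800
|163.94 - 164.096| = 0.1560
|75.56 - 74.295| = 1.2650
|136.41 - 136.382| = 0.0280
hysteresis = max(diffs) = 1.2800

1.2800


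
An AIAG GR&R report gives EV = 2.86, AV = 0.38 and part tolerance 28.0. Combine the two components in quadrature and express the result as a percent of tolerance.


GRR = sqrt(EV^2 + AV^2) = sqrt(2.86^2 + 0.38^2) = 2.8851343
%GRR = GRR / tol * 100 = 2.8851343 / 28.0 * 100
%GRR = 10.3041

10.3041


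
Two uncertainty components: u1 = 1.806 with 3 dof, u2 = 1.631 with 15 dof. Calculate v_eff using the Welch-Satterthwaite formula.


uc = sqrt(u1^2 + u2^2) = sqrt(1.806^2 + 1.631^2) = 2.4334743
v_eff = uc^4 / (u1^4/v1 + u2^4/v2)
= 2.4334743^4 / (1.806^4/3 + 1.631^4/15)
= 35.067682 / 4.0178536
v_eff = 8.7280

8.7280


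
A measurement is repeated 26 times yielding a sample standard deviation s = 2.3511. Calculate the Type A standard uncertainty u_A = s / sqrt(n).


u_A = s / sqrt(n)
u_A = 2.3511 / sqrt(26)
u_A = 2.3511 / 5.0990195
u_A = 0.4611

0.4611


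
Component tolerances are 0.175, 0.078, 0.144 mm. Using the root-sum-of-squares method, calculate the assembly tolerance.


RSS = sqrt(0.175^2 + 0.078^2 + 0.144^2)
= sqrt(0.057445)
= 0.2397

0.2397


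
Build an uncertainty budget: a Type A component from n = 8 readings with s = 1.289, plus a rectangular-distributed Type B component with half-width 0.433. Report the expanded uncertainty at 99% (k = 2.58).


u_A = s / sqrt(n) = 1.289 / sqrt(8) = 0.45573032
u_B = half_width / sqrt(3) = 0.433 / sqrt(3) = 0.24999267
uc = sqrt(u_A^2 + u_B^2) = sqrt(0.45573032^2 + 0.24999267^2) = 0.51979463
U = k * uc = 2.58 * 0.51979463
U = 1.3411

1.3411


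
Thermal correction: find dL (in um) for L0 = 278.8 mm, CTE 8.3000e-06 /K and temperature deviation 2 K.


dL = L * alpha * dT
= 278.8 * 8.3000e-06 * 2
= 0.0046281 mm
dL_um = 0.0046281 * 1000 = 4.6281 um

4.6281


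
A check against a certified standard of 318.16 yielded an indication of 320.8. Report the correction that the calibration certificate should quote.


Correction = standard - reading
= 318.16 - 320.8
= -2.6400

-2.6400


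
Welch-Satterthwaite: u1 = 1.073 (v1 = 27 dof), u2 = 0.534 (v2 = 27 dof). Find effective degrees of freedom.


uc = sqrt(u1^2 + u2^2) = sqrt(1.073^2 + 0.534^2) = 1.1985345
v_eff = uc^4 / (u1^4/v1 + u2^4/v2)
= 1.1985345^4 / (1.073^4/27 + 0.534^4/27)
= 2.063489 / 0.052106386
v_eff = 39.6015

39.6015


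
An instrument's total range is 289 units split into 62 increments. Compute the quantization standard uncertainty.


resolution = range / divisions
resolution = 289 / 62 = 4.6612903
u_res = resolution / (2*sqrt(3))
u_res = 4.6612903 / 3.4641016
u_res = 1.3456

1.3456


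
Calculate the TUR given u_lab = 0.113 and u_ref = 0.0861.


TUR = u_lab / u_ref
= 0.113 / 0.0861
= 1.3124

1.3124


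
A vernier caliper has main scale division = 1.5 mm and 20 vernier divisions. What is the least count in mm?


LC = MSD / n_div
= 1.5 / 20
= 0.0750

0.0750


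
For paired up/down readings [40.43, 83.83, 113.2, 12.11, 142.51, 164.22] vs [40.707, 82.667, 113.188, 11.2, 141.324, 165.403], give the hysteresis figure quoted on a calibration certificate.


|40.43 - 40.707| = 0.2770
|83.83 - 82.667| = 1.1630
|113.2 - 113.188| = 0.0120
|12.11 - 11.2| = 0.9100
|142.51 - 141.324| = 1.1860
|164.22 - 165.403| = 1.1830
hysteresis = max(diffs) = 1.1860

1.1860


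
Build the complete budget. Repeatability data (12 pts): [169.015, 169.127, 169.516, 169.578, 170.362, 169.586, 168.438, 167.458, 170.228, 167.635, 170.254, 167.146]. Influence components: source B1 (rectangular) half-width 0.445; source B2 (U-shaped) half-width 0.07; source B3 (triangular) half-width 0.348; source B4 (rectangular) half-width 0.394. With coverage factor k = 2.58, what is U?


mean = (169.015 + 169.127 + 169.516 + 169.578 + 170.362 + 169.586 + 168.438 + 167.458 + 170.228 + 167.635 + 170.254 + 167.146) / 12 = 169.0285833
s = sqrt(sum((x - mean)^2)/(n-1)) = 1.123306
u_A = s / sqrt(n) = 1.123306 / sqrt(12) = 0.32427051
u_B1 = 0.445 / sqrt(3) = 0.25692087
u_B2 = 0.07 / sqrt(2) = 0.049497475
u_B3 = 0.348 / sqrt(6) = 0.14207041
u_B4 = 0.394 / sqrt(3) = 0.22747601
uc = sqrt(0.32427051^2 + 0.25692087^2 + 0.049497475^2 + 0.14207041^2 + 0.22747601^2) = 0.49551895
U = k * uc = 2.58 * 0.49551895
U = 1.2784

1.2784


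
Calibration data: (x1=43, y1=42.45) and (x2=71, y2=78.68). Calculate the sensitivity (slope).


slope = (y2 - y1) / (x2 - x1)
= (78.68 - 42.45) / (71 - 43)
= 36.2300 / 28
= 1.2939

1.2939


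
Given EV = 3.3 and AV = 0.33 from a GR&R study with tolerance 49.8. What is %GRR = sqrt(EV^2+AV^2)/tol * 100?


GRR = sqrt(EV^2 + AV^2) = sqrt(3.3^2 + 0.33^2) = 3.316459
%GRR = GRR / tol * 100 = 3.316459 / 49.8 * 100
%GRR = 6.6596

6.6596


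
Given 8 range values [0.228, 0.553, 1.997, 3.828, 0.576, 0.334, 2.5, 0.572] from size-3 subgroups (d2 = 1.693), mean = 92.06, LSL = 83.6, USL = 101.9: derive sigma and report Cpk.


R_bar = (0.228 + 0.553 + 1.997 + 3.828 + 0.576 + 0.334 + 2.5 + 0.572) / 8 = 1.3235
sigma = R_bar / d2 = 1.3235 / 1.693 = 0.78174838
Cp = (USL - LSL)/(6*sigma) = (101.9 - 83.6)/(6*0.78174838) = 3.9015
Cpu = (101.9 - 92.06)/(3*0.78174838) = 4.1957
Cpl = (92.06 - 83.6)/(3*0.78174838) = 3.6073
Cpk = min(Cpu, Cpl) = 3.6073

3.6073
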